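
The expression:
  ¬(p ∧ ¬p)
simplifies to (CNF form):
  True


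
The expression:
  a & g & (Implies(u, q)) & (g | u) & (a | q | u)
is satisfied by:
  {q: True, a: True, g: True, u: False}
  {a: True, g: True, q: False, u: False}
  {q: True, u: True, a: True, g: True}


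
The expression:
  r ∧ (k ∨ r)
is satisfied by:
  {r: True}


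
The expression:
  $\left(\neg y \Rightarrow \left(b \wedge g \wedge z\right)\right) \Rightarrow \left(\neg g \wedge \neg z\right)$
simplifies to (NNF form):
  $\left(\neg b \wedge \neg y\right) \vee \left(\neg g \wedge \neg y\right) \vee \left(\neg g \wedge \neg z\right) \vee \left(\neg y \wedge \neg z\right)$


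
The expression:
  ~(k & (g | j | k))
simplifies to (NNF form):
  ~k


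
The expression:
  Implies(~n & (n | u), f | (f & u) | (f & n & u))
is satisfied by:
  {n: True, f: True, u: False}
  {n: True, f: False, u: False}
  {f: True, n: False, u: False}
  {n: False, f: False, u: False}
  {n: True, u: True, f: True}
  {n: True, u: True, f: False}
  {u: True, f: True, n: False}


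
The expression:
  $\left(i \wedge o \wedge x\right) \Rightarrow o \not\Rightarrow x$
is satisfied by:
  {o: False, x: False, i: False}
  {i: True, o: False, x: False}
  {x: True, o: False, i: False}
  {i: True, x: True, o: False}
  {o: True, i: False, x: False}
  {i: True, o: True, x: False}
  {x: True, o: True, i: False}


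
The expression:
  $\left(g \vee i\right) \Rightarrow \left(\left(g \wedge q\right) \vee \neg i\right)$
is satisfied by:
  {q: True, g: True, i: False}
  {q: True, g: False, i: False}
  {g: True, q: False, i: False}
  {q: False, g: False, i: False}
  {i: True, q: True, g: True}


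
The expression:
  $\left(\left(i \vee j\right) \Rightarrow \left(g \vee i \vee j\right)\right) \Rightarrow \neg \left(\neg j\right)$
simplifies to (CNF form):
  $j$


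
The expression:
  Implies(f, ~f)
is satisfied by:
  {f: False}


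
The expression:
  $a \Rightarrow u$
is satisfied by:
  {u: True, a: False}
  {a: False, u: False}
  {a: True, u: True}


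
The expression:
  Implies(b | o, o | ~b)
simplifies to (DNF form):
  o | ~b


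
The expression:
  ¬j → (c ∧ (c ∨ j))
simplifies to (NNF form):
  c ∨ j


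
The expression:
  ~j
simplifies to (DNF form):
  ~j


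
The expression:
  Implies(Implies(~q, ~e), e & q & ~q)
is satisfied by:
  {e: True, q: False}


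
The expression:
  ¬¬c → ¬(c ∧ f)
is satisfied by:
  {c: False, f: False}
  {f: True, c: False}
  {c: True, f: False}


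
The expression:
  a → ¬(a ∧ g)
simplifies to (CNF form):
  ¬a ∨ ¬g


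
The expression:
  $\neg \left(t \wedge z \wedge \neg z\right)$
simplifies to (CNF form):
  $\text{True}$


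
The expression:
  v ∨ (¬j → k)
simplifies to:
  j ∨ k ∨ v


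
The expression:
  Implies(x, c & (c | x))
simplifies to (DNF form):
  c | ~x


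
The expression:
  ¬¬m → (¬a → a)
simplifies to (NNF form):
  a ∨ ¬m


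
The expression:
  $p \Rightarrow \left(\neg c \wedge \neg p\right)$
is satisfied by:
  {p: False}


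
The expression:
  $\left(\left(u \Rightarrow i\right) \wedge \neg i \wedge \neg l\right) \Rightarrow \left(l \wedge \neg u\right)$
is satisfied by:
  {i: True, l: True, u: True}
  {i: True, l: True, u: False}
  {i: True, u: True, l: False}
  {i: True, u: False, l: False}
  {l: True, u: True, i: False}
  {l: True, u: False, i: False}
  {u: True, l: False, i: False}


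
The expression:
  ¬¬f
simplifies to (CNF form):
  f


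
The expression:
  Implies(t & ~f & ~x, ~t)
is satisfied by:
  {x: True, f: True, t: False}
  {x: True, f: False, t: False}
  {f: True, x: False, t: False}
  {x: False, f: False, t: False}
  {x: True, t: True, f: True}
  {x: True, t: True, f: False}
  {t: True, f: True, x: False}


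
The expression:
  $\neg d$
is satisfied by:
  {d: False}


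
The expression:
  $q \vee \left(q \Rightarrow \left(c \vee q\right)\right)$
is always true.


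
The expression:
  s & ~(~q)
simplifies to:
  q & s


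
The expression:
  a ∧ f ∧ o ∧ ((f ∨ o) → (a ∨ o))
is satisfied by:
  {a: True, f: True, o: True}


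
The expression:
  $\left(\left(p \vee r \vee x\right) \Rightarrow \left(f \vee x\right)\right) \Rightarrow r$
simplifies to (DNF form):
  $r \vee \left(p \wedge \neg f \wedge \neg x\right)$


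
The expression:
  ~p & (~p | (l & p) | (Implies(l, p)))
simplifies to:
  ~p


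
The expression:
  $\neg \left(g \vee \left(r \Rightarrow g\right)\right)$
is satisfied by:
  {r: True, g: False}


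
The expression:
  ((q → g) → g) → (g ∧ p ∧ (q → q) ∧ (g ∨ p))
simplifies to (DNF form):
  (g ∧ p) ∨ (¬g ∧ ¬q)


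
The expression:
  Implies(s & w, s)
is always true.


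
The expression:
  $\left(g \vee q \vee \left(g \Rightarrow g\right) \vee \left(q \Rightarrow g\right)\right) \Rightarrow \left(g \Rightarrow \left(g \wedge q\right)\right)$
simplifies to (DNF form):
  $q \vee \neg g$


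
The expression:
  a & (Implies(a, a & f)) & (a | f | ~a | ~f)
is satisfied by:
  {a: True, f: True}


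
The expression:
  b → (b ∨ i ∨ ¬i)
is always true.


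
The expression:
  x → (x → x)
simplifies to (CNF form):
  True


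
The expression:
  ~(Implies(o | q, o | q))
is never true.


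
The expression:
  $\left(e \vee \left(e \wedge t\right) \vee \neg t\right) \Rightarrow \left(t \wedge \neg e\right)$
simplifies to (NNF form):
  $t \wedge \neg e$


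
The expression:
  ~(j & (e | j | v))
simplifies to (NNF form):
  ~j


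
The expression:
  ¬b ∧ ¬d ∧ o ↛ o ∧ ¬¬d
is never true.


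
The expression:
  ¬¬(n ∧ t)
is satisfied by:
  {t: True, n: True}


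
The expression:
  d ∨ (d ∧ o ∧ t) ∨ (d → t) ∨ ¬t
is always true.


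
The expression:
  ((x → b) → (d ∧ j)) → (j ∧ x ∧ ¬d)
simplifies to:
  (b ∧ ¬j) ∨ (j ∧ ¬d) ∨ (¬j ∧ ¬x)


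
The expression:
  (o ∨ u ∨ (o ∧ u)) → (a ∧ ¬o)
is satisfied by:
  {a: True, u: False, o: False}
  {u: False, o: False, a: False}
  {a: True, u: True, o: False}


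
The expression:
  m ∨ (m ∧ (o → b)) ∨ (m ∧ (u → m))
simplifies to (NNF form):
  m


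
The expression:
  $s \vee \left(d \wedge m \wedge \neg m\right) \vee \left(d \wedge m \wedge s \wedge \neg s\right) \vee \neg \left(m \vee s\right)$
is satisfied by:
  {s: True, m: False}
  {m: False, s: False}
  {m: True, s: True}


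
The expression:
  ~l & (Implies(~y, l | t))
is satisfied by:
  {y: True, t: True, l: False}
  {y: True, t: False, l: False}
  {t: True, y: False, l: False}


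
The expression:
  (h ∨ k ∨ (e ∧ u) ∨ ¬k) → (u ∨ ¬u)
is always true.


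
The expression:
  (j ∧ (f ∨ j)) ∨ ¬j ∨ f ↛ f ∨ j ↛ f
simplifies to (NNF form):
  True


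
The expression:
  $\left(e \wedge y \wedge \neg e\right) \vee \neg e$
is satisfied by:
  {e: False}


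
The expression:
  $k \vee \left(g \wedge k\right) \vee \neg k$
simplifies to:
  $\text{True}$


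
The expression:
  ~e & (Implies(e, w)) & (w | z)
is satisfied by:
  {z: True, w: True, e: False}
  {z: True, e: False, w: False}
  {w: True, e: False, z: False}


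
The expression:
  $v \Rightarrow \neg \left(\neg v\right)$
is always true.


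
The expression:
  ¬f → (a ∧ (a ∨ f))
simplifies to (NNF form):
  a ∨ f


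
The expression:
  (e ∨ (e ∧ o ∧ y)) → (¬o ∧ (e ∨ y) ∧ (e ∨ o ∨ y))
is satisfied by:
  {e: False, o: False}
  {o: True, e: False}
  {e: True, o: False}


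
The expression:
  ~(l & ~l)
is always true.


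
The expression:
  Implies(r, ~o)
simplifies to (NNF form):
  ~o | ~r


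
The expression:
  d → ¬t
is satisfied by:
  {t: False, d: False}
  {d: True, t: False}
  {t: True, d: False}


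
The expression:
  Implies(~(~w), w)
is always true.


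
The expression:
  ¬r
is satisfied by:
  {r: False}


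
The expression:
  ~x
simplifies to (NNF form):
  ~x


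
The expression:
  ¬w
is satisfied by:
  {w: False}


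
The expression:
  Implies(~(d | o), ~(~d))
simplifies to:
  d | o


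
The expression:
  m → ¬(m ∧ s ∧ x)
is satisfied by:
  {s: False, m: False, x: False}
  {x: True, s: False, m: False}
  {m: True, s: False, x: False}
  {x: True, m: True, s: False}
  {s: True, x: False, m: False}
  {x: True, s: True, m: False}
  {m: True, s: True, x: False}


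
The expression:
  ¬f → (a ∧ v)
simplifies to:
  f ∨ (a ∧ v)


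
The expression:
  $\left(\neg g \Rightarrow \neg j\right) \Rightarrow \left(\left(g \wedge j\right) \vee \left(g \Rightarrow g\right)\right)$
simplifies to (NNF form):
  $\text{True}$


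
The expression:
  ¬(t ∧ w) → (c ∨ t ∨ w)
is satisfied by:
  {t: True, c: True, w: True}
  {t: True, c: True, w: False}
  {t: True, w: True, c: False}
  {t: True, w: False, c: False}
  {c: True, w: True, t: False}
  {c: True, w: False, t: False}
  {w: True, c: False, t: False}


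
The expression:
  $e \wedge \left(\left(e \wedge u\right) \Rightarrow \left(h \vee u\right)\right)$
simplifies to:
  $e$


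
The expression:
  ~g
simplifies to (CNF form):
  ~g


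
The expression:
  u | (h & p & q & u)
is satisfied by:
  {u: True}


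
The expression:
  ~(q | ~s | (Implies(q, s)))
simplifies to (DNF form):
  False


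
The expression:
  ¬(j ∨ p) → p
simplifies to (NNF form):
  j ∨ p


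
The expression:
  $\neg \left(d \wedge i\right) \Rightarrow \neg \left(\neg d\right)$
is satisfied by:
  {d: True}


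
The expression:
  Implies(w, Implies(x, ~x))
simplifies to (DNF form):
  ~w | ~x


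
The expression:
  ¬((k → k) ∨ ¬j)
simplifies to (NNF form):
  False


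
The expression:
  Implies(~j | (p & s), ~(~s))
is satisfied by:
  {s: True, j: True}
  {s: True, j: False}
  {j: True, s: False}


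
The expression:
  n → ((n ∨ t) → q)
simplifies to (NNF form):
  q ∨ ¬n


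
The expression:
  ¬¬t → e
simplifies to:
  e ∨ ¬t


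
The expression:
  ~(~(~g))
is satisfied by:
  {g: False}


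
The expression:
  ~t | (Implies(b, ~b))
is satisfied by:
  {t: False, b: False}
  {b: True, t: False}
  {t: True, b: False}


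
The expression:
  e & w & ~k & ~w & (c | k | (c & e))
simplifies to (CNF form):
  False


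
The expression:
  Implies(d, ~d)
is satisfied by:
  {d: False}


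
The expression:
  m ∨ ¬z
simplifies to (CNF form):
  m ∨ ¬z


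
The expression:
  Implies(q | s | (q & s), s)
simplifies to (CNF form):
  s | ~q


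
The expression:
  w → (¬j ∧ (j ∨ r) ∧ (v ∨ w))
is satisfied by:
  {r: True, w: False, j: False}
  {r: False, w: False, j: False}
  {j: True, r: True, w: False}
  {j: True, r: False, w: False}
  {w: True, r: True, j: False}


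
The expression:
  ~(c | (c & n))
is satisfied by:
  {c: False}


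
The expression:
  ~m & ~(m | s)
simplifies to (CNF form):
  ~m & ~s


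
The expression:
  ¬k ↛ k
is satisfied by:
  {k: False}


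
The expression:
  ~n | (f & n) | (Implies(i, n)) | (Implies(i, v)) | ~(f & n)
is always true.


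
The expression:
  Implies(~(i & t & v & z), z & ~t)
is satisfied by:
  {z: True, v: True, i: True, t: False}
  {z: True, v: True, i: False, t: False}
  {z: True, i: True, t: False, v: False}
  {z: True, i: False, t: False, v: False}
  {z: True, v: True, t: True, i: True}


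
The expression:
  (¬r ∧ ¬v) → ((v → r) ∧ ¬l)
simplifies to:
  r ∨ v ∨ ¬l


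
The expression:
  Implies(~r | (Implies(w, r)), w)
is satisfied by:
  {w: True}


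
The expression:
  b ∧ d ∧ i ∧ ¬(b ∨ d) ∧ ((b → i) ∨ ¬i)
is never true.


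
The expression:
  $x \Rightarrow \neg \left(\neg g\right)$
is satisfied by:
  {g: True, x: False}
  {x: False, g: False}
  {x: True, g: True}


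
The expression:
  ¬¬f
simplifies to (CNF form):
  f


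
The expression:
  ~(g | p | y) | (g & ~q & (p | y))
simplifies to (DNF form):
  (g & ~g) | (g & p & ~g) | (g & p & ~q) | (g & y & ~g) | (g & y & ~q) | (g & ~g & ~p) | (g & ~g & ~q) | (g & ~g & ~y) | (~g & ~p & ~y) | (g & p & ~g & ~p) | (g & p & ~g & ~y) | (g & p & ~p & ~q) | (g & p & ~q & ~y) | (g & y & ~g & ~p) | (g & y & ~g & ~y) | (g & y & ~p & ~q) | (g & y & ~q & ~y) | (g & ~g & ~p & ~q) | (g & ~g & ~q & ~y) | (p & ~g & ~p & ~y) | (p & ~p & ~q & ~y) | (y & ~g & ~p & ~y) | (y & ~p & ~q & ~y) | (~g & ~p & ~q & ~y)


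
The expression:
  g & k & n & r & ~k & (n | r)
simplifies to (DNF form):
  False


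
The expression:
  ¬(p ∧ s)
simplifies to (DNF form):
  ¬p ∨ ¬s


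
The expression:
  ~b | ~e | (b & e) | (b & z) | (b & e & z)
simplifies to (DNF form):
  True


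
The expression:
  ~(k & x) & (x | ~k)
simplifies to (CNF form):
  ~k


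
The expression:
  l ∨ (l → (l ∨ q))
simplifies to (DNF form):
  True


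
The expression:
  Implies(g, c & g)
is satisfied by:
  {c: True, g: False}
  {g: False, c: False}
  {g: True, c: True}


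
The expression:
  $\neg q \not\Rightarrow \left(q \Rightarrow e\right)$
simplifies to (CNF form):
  $\text{False}$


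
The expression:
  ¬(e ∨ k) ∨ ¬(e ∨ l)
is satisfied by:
  {l: False, e: False, k: False}
  {k: True, l: False, e: False}
  {l: True, k: False, e: False}


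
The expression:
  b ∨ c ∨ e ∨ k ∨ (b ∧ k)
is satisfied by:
  {b: True, k: True, e: True, c: True}
  {b: True, k: True, e: True, c: False}
  {b: True, k: True, c: True, e: False}
  {b: True, k: True, c: False, e: False}
  {b: True, e: True, c: True, k: False}
  {b: True, e: True, c: False, k: False}
  {b: True, e: False, c: True, k: False}
  {b: True, e: False, c: False, k: False}
  {k: True, e: True, c: True, b: False}
  {k: True, e: True, c: False, b: False}
  {k: True, c: True, e: False, b: False}
  {k: True, c: False, e: False, b: False}
  {e: True, c: True, k: False, b: False}
  {e: True, k: False, c: False, b: False}
  {c: True, k: False, e: False, b: False}


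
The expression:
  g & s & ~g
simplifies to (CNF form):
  False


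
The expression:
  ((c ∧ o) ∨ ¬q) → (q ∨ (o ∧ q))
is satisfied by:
  {q: True}


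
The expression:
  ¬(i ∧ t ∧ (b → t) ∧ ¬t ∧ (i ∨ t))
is always true.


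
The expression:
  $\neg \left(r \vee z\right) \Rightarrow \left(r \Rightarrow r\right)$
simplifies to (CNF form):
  $\text{True}$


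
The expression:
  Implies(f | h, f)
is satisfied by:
  {f: True, h: False}
  {h: False, f: False}
  {h: True, f: True}


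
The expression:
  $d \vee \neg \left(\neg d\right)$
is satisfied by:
  {d: True}


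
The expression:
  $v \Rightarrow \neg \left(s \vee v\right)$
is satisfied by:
  {v: False}


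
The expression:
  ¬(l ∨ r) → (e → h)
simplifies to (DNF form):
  h ∨ l ∨ r ∨ ¬e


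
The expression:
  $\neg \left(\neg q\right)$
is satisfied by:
  {q: True}


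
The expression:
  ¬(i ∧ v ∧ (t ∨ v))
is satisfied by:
  {v: False, i: False}
  {i: True, v: False}
  {v: True, i: False}


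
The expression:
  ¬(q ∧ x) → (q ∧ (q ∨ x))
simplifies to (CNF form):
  q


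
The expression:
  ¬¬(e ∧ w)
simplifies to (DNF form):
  e ∧ w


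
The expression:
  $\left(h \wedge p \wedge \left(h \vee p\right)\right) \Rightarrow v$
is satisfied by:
  {v: True, p: False, h: False}
  {p: False, h: False, v: False}
  {h: True, v: True, p: False}
  {h: True, p: False, v: False}
  {v: True, p: True, h: False}
  {p: True, v: False, h: False}
  {h: True, p: True, v: True}


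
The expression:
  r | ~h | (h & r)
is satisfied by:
  {r: True, h: False}
  {h: False, r: False}
  {h: True, r: True}


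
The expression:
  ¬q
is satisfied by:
  {q: False}


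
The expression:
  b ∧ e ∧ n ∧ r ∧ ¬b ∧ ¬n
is never true.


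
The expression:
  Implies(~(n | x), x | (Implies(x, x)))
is always true.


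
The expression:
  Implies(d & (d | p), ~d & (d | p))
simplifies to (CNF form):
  ~d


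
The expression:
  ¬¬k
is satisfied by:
  {k: True}


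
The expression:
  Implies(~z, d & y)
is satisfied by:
  {d: True, z: True, y: True}
  {d: True, z: True, y: False}
  {z: True, y: True, d: False}
  {z: True, y: False, d: False}
  {d: True, y: True, z: False}


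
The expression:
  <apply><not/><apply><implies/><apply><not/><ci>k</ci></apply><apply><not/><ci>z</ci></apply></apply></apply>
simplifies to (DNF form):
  <apply><and/><ci>z</ci><apply><not/><ci>k</ci></apply></apply>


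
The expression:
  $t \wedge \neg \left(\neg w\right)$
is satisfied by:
  {t: True, w: True}


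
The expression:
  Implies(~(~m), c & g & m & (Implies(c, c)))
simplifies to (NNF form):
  ~m | (c & g)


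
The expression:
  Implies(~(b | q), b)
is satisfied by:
  {b: True, q: True}
  {b: True, q: False}
  {q: True, b: False}


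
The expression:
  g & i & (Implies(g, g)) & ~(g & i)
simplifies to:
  False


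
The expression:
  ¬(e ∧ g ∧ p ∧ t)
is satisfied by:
  {p: False, e: False, t: False, g: False}
  {g: True, p: False, e: False, t: False}
  {t: True, p: False, e: False, g: False}
  {g: True, t: True, p: False, e: False}
  {e: True, g: False, p: False, t: False}
  {g: True, e: True, p: False, t: False}
  {t: True, e: True, g: False, p: False}
  {g: True, t: True, e: True, p: False}
  {p: True, t: False, e: False, g: False}
  {g: True, p: True, t: False, e: False}
  {t: True, p: True, g: False, e: False}
  {g: True, t: True, p: True, e: False}
  {e: True, p: True, t: False, g: False}
  {g: True, e: True, p: True, t: False}
  {t: True, e: True, p: True, g: False}


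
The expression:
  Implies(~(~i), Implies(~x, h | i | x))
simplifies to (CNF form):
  True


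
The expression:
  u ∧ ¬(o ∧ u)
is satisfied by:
  {u: True, o: False}


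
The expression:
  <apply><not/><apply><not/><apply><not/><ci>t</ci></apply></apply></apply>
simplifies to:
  <apply><not/><ci>t</ci></apply>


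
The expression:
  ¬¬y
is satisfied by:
  {y: True}


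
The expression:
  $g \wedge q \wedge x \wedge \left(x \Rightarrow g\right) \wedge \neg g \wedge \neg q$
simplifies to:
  $\text{False}$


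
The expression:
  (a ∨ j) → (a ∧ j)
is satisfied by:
  {j: False, a: False}
  {a: True, j: True}


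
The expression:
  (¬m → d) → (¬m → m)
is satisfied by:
  {m: True, d: False}
  {d: False, m: False}
  {d: True, m: True}


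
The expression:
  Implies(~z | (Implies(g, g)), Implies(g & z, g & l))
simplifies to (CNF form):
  l | ~g | ~z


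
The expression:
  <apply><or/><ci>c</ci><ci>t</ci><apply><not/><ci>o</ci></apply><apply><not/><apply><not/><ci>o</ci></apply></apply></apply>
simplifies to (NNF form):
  <true/>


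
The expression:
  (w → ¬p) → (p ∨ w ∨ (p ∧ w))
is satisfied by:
  {p: True, w: True}
  {p: True, w: False}
  {w: True, p: False}


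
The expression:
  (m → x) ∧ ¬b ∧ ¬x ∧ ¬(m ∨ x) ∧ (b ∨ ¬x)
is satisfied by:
  {x: False, b: False, m: False}


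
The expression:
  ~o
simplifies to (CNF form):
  ~o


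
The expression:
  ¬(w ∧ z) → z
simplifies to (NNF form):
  z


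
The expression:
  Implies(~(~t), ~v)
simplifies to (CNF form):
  ~t | ~v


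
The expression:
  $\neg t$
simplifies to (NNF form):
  $\neg t$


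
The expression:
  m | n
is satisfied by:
  {n: True, m: True}
  {n: True, m: False}
  {m: True, n: False}


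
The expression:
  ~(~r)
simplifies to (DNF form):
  r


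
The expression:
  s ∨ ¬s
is always true.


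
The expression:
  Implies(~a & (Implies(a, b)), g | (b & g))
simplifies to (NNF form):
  a | g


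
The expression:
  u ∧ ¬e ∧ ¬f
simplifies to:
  u ∧ ¬e ∧ ¬f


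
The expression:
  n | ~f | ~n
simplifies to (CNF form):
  True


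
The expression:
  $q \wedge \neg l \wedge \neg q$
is never true.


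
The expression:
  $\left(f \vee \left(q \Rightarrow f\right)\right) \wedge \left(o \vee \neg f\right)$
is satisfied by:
  {o: True, f: False, q: False}
  {o: False, f: False, q: False}
  {f: True, o: True, q: False}
  {q: True, f: True, o: True}


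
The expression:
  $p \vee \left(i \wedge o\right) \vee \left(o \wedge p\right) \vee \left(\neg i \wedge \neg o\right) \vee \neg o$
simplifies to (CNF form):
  $i \vee p \vee \neg o$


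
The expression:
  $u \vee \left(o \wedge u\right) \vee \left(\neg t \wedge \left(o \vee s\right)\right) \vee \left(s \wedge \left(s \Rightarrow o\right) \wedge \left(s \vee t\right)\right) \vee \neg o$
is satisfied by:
  {s: True, u: True, o: False, t: False}
  {s: True, o: False, u: False, t: False}
  {u: True, s: False, o: False, t: False}
  {s: False, o: False, u: False, t: False}
  {t: True, s: True, u: True, o: False}
  {t: True, s: True, o: False, u: False}
  {t: True, u: True, s: False, o: False}
  {t: True, s: False, o: False, u: False}
  {s: True, o: True, u: True, t: False}
  {s: True, o: True, t: False, u: False}
  {o: True, u: True, t: False, s: False}
  {o: True, t: False, u: False, s: False}
  {s: True, o: True, t: True, u: True}
  {s: True, o: True, t: True, u: False}
  {o: True, t: True, u: True, s: False}


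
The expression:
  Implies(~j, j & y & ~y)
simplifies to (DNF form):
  j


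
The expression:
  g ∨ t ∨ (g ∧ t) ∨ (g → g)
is always true.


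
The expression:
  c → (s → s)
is always true.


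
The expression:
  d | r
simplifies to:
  d | r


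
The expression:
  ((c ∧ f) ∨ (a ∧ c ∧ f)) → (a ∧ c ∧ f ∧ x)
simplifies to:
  (a ∧ x) ∨ ¬c ∨ ¬f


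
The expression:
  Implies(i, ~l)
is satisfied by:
  {l: False, i: False}
  {i: True, l: False}
  {l: True, i: False}


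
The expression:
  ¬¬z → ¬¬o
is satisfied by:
  {o: True, z: False}
  {z: False, o: False}
  {z: True, o: True}


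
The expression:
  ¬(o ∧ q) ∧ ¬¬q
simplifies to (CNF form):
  q ∧ ¬o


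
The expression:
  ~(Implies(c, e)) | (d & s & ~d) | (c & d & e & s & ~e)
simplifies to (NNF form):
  c & ~e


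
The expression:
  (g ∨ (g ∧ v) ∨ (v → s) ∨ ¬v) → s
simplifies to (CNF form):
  (s ∨ v) ∧ (s ∨ ¬g)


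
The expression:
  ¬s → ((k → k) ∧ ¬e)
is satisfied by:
  {s: True, e: False}
  {e: False, s: False}
  {e: True, s: True}


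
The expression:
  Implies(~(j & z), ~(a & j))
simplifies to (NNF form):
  z | ~a | ~j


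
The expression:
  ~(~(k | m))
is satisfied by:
  {k: True, m: True}
  {k: True, m: False}
  {m: True, k: False}


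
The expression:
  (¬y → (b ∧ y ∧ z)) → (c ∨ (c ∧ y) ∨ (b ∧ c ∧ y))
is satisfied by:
  {c: True, y: False}
  {y: False, c: False}
  {y: True, c: True}


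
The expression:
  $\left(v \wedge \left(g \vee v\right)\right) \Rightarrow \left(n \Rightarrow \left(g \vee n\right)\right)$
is always true.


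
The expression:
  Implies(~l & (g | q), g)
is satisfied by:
  {l: True, g: True, q: False}
  {l: True, g: False, q: False}
  {g: True, l: False, q: False}
  {l: False, g: False, q: False}
  {q: True, l: True, g: True}
  {q: True, l: True, g: False}
  {q: True, g: True, l: False}


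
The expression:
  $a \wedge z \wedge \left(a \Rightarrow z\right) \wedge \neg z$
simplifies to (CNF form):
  $\text{False}$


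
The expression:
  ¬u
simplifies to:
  ¬u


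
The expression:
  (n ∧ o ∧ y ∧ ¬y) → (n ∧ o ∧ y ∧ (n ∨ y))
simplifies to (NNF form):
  True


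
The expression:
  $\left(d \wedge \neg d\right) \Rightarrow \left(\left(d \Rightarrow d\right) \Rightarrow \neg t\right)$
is always true.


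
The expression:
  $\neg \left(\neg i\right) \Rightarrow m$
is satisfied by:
  {m: True, i: False}
  {i: False, m: False}
  {i: True, m: True}


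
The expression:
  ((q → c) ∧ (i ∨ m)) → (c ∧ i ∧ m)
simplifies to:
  (q ∧ ¬c) ∨ (¬i ∧ ¬m) ∨ (c ∧ i ∧ m)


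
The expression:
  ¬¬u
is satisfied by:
  {u: True}


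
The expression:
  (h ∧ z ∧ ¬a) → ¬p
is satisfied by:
  {a: True, p: False, z: False, h: False}
  {a: False, p: False, z: False, h: False}
  {h: True, a: True, p: False, z: False}
  {h: True, a: False, p: False, z: False}
  {a: True, z: True, h: False, p: False}
  {z: True, h: False, p: False, a: False}
  {h: True, z: True, a: True, p: False}
  {h: True, z: True, a: False, p: False}
  {a: True, p: True, h: False, z: False}
  {p: True, h: False, z: False, a: False}
  {a: True, h: True, p: True, z: False}
  {h: True, p: True, a: False, z: False}
  {a: True, z: True, p: True, h: False}
  {z: True, p: True, h: False, a: False}
  {h: True, z: True, p: True, a: True}


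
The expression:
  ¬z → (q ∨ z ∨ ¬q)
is always true.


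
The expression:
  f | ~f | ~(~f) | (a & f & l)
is always true.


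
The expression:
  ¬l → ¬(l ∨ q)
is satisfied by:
  {l: True, q: False}
  {q: False, l: False}
  {q: True, l: True}


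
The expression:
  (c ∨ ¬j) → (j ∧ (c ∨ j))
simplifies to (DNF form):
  j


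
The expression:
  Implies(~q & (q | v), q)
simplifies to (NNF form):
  q | ~v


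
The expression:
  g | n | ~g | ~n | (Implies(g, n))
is always true.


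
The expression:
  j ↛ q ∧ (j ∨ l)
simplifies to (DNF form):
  j ∧ ¬q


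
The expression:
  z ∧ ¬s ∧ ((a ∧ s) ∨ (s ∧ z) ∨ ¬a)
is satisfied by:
  {z: True, a: False, s: False}


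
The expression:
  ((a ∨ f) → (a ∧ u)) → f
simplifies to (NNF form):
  f ∨ (a ∧ ¬u)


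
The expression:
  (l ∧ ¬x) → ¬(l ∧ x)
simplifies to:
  True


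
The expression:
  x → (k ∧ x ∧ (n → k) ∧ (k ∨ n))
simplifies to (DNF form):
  k ∨ ¬x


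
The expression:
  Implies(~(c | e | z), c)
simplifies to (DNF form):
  c | e | z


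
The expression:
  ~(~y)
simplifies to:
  y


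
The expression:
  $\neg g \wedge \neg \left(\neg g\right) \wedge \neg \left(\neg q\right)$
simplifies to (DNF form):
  $\text{False}$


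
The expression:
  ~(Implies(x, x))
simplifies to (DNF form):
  False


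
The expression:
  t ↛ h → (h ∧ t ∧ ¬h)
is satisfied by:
  {h: True, t: False}
  {t: False, h: False}
  {t: True, h: True}


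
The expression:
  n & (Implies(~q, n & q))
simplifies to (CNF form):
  n & q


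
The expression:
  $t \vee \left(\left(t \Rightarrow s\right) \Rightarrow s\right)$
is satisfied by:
  {t: True, s: True}
  {t: True, s: False}
  {s: True, t: False}


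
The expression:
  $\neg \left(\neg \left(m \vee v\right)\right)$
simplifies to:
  $m \vee v$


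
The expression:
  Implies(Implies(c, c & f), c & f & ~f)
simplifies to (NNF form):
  c & ~f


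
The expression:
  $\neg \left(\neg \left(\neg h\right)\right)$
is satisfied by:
  {h: False}


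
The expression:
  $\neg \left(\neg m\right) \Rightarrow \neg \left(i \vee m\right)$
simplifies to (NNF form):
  $\neg m$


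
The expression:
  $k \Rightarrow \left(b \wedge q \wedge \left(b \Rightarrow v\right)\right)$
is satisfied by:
  {b: True, q: True, v: True, k: False}
  {b: True, q: True, v: False, k: False}
  {b: True, v: True, q: False, k: False}
  {b: True, v: False, q: False, k: False}
  {q: True, v: True, b: False, k: False}
  {q: True, b: False, v: False, k: False}
  {q: False, v: True, b: False, k: False}
  {q: False, b: False, v: False, k: False}
  {b: True, k: True, q: True, v: True}


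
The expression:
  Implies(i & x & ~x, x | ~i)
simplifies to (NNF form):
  True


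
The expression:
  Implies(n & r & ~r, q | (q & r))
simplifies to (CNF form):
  True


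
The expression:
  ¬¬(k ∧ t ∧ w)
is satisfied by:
  {t: True, w: True, k: True}


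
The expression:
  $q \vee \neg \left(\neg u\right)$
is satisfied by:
  {q: True, u: True}
  {q: True, u: False}
  {u: True, q: False}


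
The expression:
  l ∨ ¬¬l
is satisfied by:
  {l: True}


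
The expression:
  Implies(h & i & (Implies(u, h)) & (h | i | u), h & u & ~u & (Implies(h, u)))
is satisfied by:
  {h: False, i: False}
  {i: True, h: False}
  {h: True, i: False}


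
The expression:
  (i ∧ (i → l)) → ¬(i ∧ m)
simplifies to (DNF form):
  ¬i ∨ ¬l ∨ ¬m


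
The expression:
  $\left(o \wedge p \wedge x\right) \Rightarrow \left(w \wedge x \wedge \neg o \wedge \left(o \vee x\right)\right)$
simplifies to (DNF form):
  $\neg o \vee \neg p \vee \neg x$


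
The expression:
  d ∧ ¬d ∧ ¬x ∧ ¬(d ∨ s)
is never true.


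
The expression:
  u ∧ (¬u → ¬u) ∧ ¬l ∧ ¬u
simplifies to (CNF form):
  False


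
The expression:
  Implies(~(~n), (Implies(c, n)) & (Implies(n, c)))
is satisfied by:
  {c: True, n: False}
  {n: False, c: False}
  {n: True, c: True}


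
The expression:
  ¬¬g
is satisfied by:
  {g: True}


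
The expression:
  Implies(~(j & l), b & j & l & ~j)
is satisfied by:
  {j: True, l: True}


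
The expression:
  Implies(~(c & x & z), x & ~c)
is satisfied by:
  {z: True, x: True, c: False}
  {x: True, c: False, z: False}
  {z: True, c: True, x: True}


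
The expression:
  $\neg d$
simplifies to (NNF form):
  $\neg d$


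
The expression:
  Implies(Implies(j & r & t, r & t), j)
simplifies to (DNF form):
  j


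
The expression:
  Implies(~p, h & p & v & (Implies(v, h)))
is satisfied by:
  {p: True}


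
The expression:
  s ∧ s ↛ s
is never true.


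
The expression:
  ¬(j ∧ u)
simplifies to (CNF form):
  ¬j ∨ ¬u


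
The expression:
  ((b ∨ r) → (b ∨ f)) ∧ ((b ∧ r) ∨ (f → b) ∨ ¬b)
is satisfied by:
  {b: True, f: True, r: False}
  {b: True, f: False, r: False}
  {f: True, b: False, r: False}
  {b: False, f: False, r: False}
  {r: True, b: True, f: True}
  {r: True, b: True, f: False}
  {r: True, f: True, b: False}


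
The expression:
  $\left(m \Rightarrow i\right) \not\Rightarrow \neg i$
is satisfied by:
  {i: True}


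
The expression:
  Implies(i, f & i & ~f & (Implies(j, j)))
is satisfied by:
  {i: False}


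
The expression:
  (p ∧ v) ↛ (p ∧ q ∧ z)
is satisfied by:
  {p: True, v: True, q: False, z: False}
  {z: True, p: True, v: True, q: False}
  {q: True, p: True, v: True, z: False}


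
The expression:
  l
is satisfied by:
  {l: True}


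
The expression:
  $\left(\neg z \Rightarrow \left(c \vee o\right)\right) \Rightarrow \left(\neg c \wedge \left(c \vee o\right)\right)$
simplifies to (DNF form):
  $\left(o \wedge \neg c\right) \vee \left(\neg c \wedge \neg z\right)$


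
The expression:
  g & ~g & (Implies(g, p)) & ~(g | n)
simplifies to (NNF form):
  False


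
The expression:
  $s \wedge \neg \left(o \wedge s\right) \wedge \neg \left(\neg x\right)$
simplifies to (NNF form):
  $s \wedge x \wedge \neg o$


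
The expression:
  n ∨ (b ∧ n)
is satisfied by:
  {n: True}


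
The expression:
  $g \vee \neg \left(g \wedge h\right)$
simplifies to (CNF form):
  $\text{True}$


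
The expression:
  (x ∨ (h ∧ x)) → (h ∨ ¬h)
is always true.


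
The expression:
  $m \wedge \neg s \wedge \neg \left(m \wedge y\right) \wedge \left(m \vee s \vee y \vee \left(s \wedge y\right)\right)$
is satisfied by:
  {m: True, y: False, s: False}


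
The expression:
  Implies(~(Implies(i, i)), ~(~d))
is always true.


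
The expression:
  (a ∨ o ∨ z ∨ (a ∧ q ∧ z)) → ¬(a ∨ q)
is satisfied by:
  {o: False, q: False, a: False, z: False}
  {z: True, o: False, q: False, a: False}
  {o: True, z: False, q: False, a: False}
  {z: True, o: True, q: False, a: False}
  {q: True, z: False, o: False, a: False}


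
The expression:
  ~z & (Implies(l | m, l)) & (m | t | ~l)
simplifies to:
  ~z & (l | ~m) & (m | t | ~l)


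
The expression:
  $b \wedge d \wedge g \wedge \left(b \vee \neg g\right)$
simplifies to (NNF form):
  $b \wedge d \wedge g$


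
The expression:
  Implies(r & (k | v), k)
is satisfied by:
  {k: True, v: False, r: False}
  {v: False, r: False, k: False}
  {r: True, k: True, v: False}
  {r: True, v: False, k: False}
  {k: True, v: True, r: False}
  {v: True, k: False, r: False}
  {r: True, v: True, k: True}


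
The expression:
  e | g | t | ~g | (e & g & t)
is always true.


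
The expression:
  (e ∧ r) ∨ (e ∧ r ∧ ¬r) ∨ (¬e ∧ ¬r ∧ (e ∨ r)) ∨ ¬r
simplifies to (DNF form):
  e ∨ ¬r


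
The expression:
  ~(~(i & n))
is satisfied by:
  {i: True, n: True}


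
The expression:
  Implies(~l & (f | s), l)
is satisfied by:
  {l: True, s: False, f: False}
  {f: True, l: True, s: False}
  {l: True, s: True, f: False}
  {f: True, l: True, s: True}
  {f: False, s: False, l: False}


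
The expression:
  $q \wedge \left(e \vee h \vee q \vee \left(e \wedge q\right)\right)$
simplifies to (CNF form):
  $q$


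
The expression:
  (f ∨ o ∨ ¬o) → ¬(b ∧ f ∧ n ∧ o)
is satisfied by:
  {o: False, n: False, b: False, f: False}
  {f: True, o: False, n: False, b: False}
  {b: True, o: False, n: False, f: False}
  {f: True, b: True, o: False, n: False}
  {n: True, f: False, o: False, b: False}
  {f: True, n: True, o: False, b: False}
  {b: True, n: True, f: False, o: False}
  {f: True, b: True, n: True, o: False}
  {o: True, b: False, n: False, f: False}
  {f: True, o: True, b: False, n: False}
  {b: True, o: True, f: False, n: False}
  {f: True, b: True, o: True, n: False}
  {n: True, o: True, b: False, f: False}
  {f: True, n: True, o: True, b: False}
  {b: True, n: True, o: True, f: False}


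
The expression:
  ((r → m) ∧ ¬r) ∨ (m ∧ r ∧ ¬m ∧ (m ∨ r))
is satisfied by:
  {r: False}


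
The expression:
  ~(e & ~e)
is always true.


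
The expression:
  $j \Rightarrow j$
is always true.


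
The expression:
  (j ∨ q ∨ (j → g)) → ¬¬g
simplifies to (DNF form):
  g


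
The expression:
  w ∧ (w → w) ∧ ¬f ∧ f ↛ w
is never true.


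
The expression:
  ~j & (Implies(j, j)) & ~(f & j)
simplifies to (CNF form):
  ~j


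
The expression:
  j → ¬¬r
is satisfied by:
  {r: True, j: False}
  {j: False, r: False}
  {j: True, r: True}


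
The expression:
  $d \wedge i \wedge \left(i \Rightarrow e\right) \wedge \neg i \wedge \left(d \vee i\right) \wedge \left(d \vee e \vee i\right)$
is never true.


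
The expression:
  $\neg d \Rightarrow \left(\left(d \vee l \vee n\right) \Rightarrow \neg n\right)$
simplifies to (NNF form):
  $d \vee \neg n$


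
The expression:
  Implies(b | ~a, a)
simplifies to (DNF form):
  a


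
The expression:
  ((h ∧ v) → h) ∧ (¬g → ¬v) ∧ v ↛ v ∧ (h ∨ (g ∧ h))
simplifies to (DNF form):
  False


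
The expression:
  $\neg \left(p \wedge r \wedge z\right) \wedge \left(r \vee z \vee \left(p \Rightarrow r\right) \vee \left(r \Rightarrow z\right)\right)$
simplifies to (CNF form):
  $\neg p \vee \neg r \vee \neg z$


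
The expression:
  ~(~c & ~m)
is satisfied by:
  {c: True, m: True}
  {c: True, m: False}
  {m: True, c: False}


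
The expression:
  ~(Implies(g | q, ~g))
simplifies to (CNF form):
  g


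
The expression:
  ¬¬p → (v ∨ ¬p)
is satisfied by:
  {v: True, p: False}
  {p: False, v: False}
  {p: True, v: True}


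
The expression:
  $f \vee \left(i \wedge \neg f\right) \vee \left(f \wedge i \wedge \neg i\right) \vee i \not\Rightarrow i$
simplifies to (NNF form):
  $f \vee i$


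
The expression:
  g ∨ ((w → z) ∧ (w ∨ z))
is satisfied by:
  {z: True, g: True}
  {z: True, g: False}
  {g: True, z: False}


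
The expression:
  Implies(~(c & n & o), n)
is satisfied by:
  {n: True}


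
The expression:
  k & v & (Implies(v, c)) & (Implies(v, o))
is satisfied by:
  {k: True, c: True, o: True, v: True}


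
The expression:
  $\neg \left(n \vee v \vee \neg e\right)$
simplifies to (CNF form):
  $e \wedge \neg n \wedge \neg v$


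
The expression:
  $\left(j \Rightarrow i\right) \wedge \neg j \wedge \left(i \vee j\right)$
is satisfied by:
  {i: True, j: False}


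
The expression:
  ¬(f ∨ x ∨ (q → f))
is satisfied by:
  {q: True, x: False, f: False}


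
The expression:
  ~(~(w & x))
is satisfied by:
  {w: True, x: True}


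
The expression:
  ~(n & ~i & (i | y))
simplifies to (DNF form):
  i | ~n | ~y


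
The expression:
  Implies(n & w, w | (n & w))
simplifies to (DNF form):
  True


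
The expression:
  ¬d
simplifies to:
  ¬d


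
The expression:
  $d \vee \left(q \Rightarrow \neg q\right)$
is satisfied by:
  {d: True, q: False}
  {q: False, d: False}
  {q: True, d: True}


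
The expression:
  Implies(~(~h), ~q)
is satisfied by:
  {h: False, q: False}
  {q: True, h: False}
  {h: True, q: False}


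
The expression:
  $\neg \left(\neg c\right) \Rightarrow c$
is always true.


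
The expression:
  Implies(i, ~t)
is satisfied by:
  {t: False, i: False}
  {i: True, t: False}
  {t: True, i: False}


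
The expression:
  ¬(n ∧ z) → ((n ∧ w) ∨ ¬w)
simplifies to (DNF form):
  n ∨ ¬w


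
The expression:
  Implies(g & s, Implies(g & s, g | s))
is always true.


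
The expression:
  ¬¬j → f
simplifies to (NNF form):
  f ∨ ¬j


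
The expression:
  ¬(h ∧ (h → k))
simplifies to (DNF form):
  ¬h ∨ ¬k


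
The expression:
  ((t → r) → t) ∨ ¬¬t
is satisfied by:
  {t: True}


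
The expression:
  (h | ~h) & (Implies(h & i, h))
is always true.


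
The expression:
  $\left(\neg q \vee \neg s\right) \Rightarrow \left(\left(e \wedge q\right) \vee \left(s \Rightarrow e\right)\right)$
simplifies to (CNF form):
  $e \vee q \vee \neg s$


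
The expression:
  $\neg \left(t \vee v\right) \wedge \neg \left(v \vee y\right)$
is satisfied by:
  {v: False, t: False, y: False}


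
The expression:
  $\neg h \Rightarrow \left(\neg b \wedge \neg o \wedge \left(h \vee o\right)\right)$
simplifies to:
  $h$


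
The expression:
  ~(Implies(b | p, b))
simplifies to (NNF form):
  p & ~b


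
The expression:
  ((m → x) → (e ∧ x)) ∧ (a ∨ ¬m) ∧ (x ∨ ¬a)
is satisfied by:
  {e: True, x: True, a: True, m: False}
  {e: True, x: True, m: False, a: False}
  {e: True, x: True, a: True, m: True}


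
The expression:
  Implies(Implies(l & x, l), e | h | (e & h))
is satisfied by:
  {e: True, h: True}
  {e: True, h: False}
  {h: True, e: False}


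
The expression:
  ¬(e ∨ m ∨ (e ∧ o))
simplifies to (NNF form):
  ¬e ∧ ¬m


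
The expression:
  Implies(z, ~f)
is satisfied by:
  {z: False, f: False}
  {f: True, z: False}
  {z: True, f: False}


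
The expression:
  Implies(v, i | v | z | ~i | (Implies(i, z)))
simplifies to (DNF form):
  True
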